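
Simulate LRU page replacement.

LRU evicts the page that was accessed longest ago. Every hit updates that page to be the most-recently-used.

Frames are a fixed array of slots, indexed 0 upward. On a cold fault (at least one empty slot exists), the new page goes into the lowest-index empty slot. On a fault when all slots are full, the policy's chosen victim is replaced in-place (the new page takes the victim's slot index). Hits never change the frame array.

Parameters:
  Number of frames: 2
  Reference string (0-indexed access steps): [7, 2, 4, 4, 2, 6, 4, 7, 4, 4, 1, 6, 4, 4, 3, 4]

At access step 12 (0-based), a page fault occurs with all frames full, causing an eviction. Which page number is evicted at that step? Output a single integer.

Step 0: ref 7 -> FAULT, frames=[7,-]
Step 1: ref 2 -> FAULT, frames=[7,2]
Step 2: ref 4 -> FAULT, evict 7, frames=[4,2]
Step 3: ref 4 -> HIT, frames=[4,2]
Step 4: ref 2 -> HIT, frames=[4,2]
Step 5: ref 6 -> FAULT, evict 4, frames=[6,2]
Step 6: ref 4 -> FAULT, evict 2, frames=[6,4]
Step 7: ref 7 -> FAULT, evict 6, frames=[7,4]
Step 8: ref 4 -> HIT, frames=[7,4]
Step 9: ref 4 -> HIT, frames=[7,4]
Step 10: ref 1 -> FAULT, evict 7, frames=[1,4]
Step 11: ref 6 -> FAULT, evict 4, frames=[1,6]
Step 12: ref 4 -> FAULT, evict 1, frames=[4,6]
At step 12: evicted page 1

Answer: 1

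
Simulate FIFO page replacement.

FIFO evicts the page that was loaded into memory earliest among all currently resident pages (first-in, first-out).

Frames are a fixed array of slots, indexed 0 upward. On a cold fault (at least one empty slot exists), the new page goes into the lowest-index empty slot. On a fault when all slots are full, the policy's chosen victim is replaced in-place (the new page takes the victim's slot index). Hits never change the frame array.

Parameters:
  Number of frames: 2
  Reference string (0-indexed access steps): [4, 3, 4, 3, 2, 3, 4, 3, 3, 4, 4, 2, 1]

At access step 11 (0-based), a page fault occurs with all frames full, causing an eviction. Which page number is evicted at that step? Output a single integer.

Answer: 4

Derivation:
Step 0: ref 4 -> FAULT, frames=[4,-]
Step 1: ref 3 -> FAULT, frames=[4,3]
Step 2: ref 4 -> HIT, frames=[4,3]
Step 3: ref 3 -> HIT, frames=[4,3]
Step 4: ref 2 -> FAULT, evict 4, frames=[2,3]
Step 5: ref 3 -> HIT, frames=[2,3]
Step 6: ref 4 -> FAULT, evict 3, frames=[2,4]
Step 7: ref 3 -> FAULT, evict 2, frames=[3,4]
Step 8: ref 3 -> HIT, frames=[3,4]
Step 9: ref 4 -> HIT, frames=[3,4]
Step 10: ref 4 -> HIT, frames=[3,4]
Step 11: ref 2 -> FAULT, evict 4, frames=[3,2]
At step 11: evicted page 4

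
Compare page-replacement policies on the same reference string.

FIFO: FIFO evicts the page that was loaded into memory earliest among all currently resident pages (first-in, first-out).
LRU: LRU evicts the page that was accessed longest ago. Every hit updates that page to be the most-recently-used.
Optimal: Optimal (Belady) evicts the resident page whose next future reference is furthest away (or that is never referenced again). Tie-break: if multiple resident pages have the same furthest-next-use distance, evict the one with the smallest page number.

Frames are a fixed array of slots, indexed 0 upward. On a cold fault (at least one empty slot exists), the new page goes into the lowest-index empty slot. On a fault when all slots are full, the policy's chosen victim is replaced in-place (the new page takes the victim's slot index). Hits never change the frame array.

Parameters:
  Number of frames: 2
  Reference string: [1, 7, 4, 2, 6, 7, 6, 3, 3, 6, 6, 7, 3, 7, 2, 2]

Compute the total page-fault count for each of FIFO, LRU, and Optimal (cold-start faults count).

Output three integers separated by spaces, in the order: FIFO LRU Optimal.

Answer: 11 10 8

Derivation:
--- FIFO ---
  step 0: ref 1 -> FAULT, frames=[1,-] (faults so far: 1)
  step 1: ref 7 -> FAULT, frames=[1,7] (faults so far: 2)
  step 2: ref 4 -> FAULT, evict 1, frames=[4,7] (faults so far: 3)
  step 3: ref 2 -> FAULT, evict 7, frames=[4,2] (faults so far: 4)
  step 4: ref 6 -> FAULT, evict 4, frames=[6,2] (faults so far: 5)
  step 5: ref 7 -> FAULT, evict 2, frames=[6,7] (faults so far: 6)
  step 6: ref 6 -> HIT, frames=[6,7] (faults so far: 6)
  step 7: ref 3 -> FAULT, evict 6, frames=[3,7] (faults so far: 7)
  step 8: ref 3 -> HIT, frames=[3,7] (faults so far: 7)
  step 9: ref 6 -> FAULT, evict 7, frames=[3,6] (faults so far: 8)
  step 10: ref 6 -> HIT, frames=[3,6] (faults so far: 8)
  step 11: ref 7 -> FAULT, evict 3, frames=[7,6] (faults so far: 9)
  step 12: ref 3 -> FAULT, evict 6, frames=[7,3] (faults so far: 10)
  step 13: ref 7 -> HIT, frames=[7,3] (faults so far: 10)
  step 14: ref 2 -> FAULT, evict 7, frames=[2,3] (faults so far: 11)
  step 15: ref 2 -> HIT, frames=[2,3] (faults so far: 11)
  FIFO total faults: 11
--- LRU ---
  step 0: ref 1 -> FAULT, frames=[1,-] (faults so far: 1)
  step 1: ref 7 -> FAULT, frames=[1,7] (faults so far: 2)
  step 2: ref 4 -> FAULT, evict 1, frames=[4,7] (faults so far: 3)
  step 3: ref 2 -> FAULT, evict 7, frames=[4,2] (faults so far: 4)
  step 4: ref 6 -> FAULT, evict 4, frames=[6,2] (faults so far: 5)
  step 5: ref 7 -> FAULT, evict 2, frames=[6,7] (faults so far: 6)
  step 6: ref 6 -> HIT, frames=[6,7] (faults so far: 6)
  step 7: ref 3 -> FAULT, evict 7, frames=[6,3] (faults so far: 7)
  step 8: ref 3 -> HIT, frames=[6,3] (faults so far: 7)
  step 9: ref 6 -> HIT, frames=[6,3] (faults so far: 7)
  step 10: ref 6 -> HIT, frames=[6,3] (faults so far: 7)
  step 11: ref 7 -> FAULT, evict 3, frames=[6,7] (faults so far: 8)
  step 12: ref 3 -> FAULT, evict 6, frames=[3,7] (faults so far: 9)
  step 13: ref 7 -> HIT, frames=[3,7] (faults so far: 9)
  step 14: ref 2 -> FAULT, evict 3, frames=[2,7] (faults so far: 10)
  step 15: ref 2 -> HIT, frames=[2,7] (faults so far: 10)
  LRU total faults: 10
--- Optimal ---
  step 0: ref 1 -> FAULT, frames=[1,-] (faults so far: 1)
  step 1: ref 7 -> FAULT, frames=[1,7] (faults so far: 2)
  step 2: ref 4 -> FAULT, evict 1, frames=[4,7] (faults so far: 3)
  step 3: ref 2 -> FAULT, evict 4, frames=[2,7] (faults so far: 4)
  step 4: ref 6 -> FAULT, evict 2, frames=[6,7] (faults so far: 5)
  step 5: ref 7 -> HIT, frames=[6,7] (faults so far: 5)
  step 6: ref 6 -> HIT, frames=[6,7] (faults so far: 5)
  step 7: ref 3 -> FAULT, evict 7, frames=[6,3] (faults so far: 6)
  step 8: ref 3 -> HIT, frames=[6,3] (faults so far: 6)
  step 9: ref 6 -> HIT, frames=[6,3] (faults so far: 6)
  step 10: ref 6 -> HIT, frames=[6,3] (faults so far: 6)
  step 11: ref 7 -> FAULT, evict 6, frames=[7,3] (faults so far: 7)
  step 12: ref 3 -> HIT, frames=[7,3] (faults so far: 7)
  step 13: ref 7 -> HIT, frames=[7,3] (faults so far: 7)
  step 14: ref 2 -> FAULT, evict 3, frames=[7,2] (faults so far: 8)
  step 15: ref 2 -> HIT, frames=[7,2] (faults so far: 8)
  Optimal total faults: 8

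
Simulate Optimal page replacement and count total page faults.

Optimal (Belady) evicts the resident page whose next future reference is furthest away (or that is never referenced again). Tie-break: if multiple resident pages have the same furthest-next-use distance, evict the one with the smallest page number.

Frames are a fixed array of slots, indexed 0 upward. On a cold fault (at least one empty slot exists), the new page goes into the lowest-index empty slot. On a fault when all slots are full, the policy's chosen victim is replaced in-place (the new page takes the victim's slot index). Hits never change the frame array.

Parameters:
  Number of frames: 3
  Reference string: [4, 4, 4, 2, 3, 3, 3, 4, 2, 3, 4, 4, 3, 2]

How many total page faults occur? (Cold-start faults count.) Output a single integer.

Answer: 3

Derivation:
Step 0: ref 4 → FAULT, frames=[4,-,-]
Step 1: ref 4 → HIT, frames=[4,-,-]
Step 2: ref 4 → HIT, frames=[4,-,-]
Step 3: ref 2 → FAULT, frames=[4,2,-]
Step 4: ref 3 → FAULT, frames=[4,2,3]
Step 5: ref 3 → HIT, frames=[4,2,3]
Step 6: ref 3 → HIT, frames=[4,2,3]
Step 7: ref 4 → HIT, frames=[4,2,3]
Step 8: ref 2 → HIT, frames=[4,2,3]
Step 9: ref 3 → HIT, frames=[4,2,3]
Step 10: ref 4 → HIT, frames=[4,2,3]
Step 11: ref 4 → HIT, frames=[4,2,3]
Step 12: ref 3 → HIT, frames=[4,2,3]
Step 13: ref 2 → HIT, frames=[4,2,3]
Total faults: 3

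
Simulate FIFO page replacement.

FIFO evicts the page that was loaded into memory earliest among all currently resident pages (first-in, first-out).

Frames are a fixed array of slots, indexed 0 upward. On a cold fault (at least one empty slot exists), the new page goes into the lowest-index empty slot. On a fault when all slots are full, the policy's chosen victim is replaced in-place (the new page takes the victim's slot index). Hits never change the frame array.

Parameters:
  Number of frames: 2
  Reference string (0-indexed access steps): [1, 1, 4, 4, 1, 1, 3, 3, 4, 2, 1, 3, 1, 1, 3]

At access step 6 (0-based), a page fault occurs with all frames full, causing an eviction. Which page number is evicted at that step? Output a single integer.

Answer: 1

Derivation:
Step 0: ref 1 -> FAULT, frames=[1,-]
Step 1: ref 1 -> HIT, frames=[1,-]
Step 2: ref 4 -> FAULT, frames=[1,4]
Step 3: ref 4 -> HIT, frames=[1,4]
Step 4: ref 1 -> HIT, frames=[1,4]
Step 5: ref 1 -> HIT, frames=[1,4]
Step 6: ref 3 -> FAULT, evict 1, frames=[3,4]
At step 6: evicted page 1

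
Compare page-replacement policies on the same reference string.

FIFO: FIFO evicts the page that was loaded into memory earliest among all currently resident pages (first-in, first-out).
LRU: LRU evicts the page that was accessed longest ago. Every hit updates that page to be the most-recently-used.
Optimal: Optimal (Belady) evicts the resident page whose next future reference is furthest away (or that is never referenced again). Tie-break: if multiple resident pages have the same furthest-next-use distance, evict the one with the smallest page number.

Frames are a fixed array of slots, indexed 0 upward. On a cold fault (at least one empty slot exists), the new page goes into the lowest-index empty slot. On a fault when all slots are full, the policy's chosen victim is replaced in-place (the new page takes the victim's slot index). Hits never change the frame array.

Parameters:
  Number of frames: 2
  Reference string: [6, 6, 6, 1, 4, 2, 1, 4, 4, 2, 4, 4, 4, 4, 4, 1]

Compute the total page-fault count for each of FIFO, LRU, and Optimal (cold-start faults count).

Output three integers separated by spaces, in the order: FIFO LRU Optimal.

Answer: 8 8 6

Derivation:
--- FIFO ---
  step 0: ref 6 -> FAULT, frames=[6,-] (faults so far: 1)
  step 1: ref 6 -> HIT, frames=[6,-] (faults so far: 1)
  step 2: ref 6 -> HIT, frames=[6,-] (faults so far: 1)
  step 3: ref 1 -> FAULT, frames=[6,1] (faults so far: 2)
  step 4: ref 4 -> FAULT, evict 6, frames=[4,1] (faults so far: 3)
  step 5: ref 2 -> FAULT, evict 1, frames=[4,2] (faults so far: 4)
  step 6: ref 1 -> FAULT, evict 4, frames=[1,2] (faults so far: 5)
  step 7: ref 4 -> FAULT, evict 2, frames=[1,4] (faults so far: 6)
  step 8: ref 4 -> HIT, frames=[1,4] (faults so far: 6)
  step 9: ref 2 -> FAULT, evict 1, frames=[2,4] (faults so far: 7)
  step 10: ref 4 -> HIT, frames=[2,4] (faults so far: 7)
  step 11: ref 4 -> HIT, frames=[2,4] (faults so far: 7)
  step 12: ref 4 -> HIT, frames=[2,4] (faults so far: 7)
  step 13: ref 4 -> HIT, frames=[2,4] (faults so far: 7)
  step 14: ref 4 -> HIT, frames=[2,4] (faults so far: 7)
  step 15: ref 1 -> FAULT, evict 4, frames=[2,1] (faults so far: 8)
  FIFO total faults: 8
--- LRU ---
  step 0: ref 6 -> FAULT, frames=[6,-] (faults so far: 1)
  step 1: ref 6 -> HIT, frames=[6,-] (faults so far: 1)
  step 2: ref 6 -> HIT, frames=[6,-] (faults so far: 1)
  step 3: ref 1 -> FAULT, frames=[6,1] (faults so far: 2)
  step 4: ref 4 -> FAULT, evict 6, frames=[4,1] (faults so far: 3)
  step 5: ref 2 -> FAULT, evict 1, frames=[4,2] (faults so far: 4)
  step 6: ref 1 -> FAULT, evict 4, frames=[1,2] (faults so far: 5)
  step 7: ref 4 -> FAULT, evict 2, frames=[1,4] (faults so far: 6)
  step 8: ref 4 -> HIT, frames=[1,4] (faults so far: 6)
  step 9: ref 2 -> FAULT, evict 1, frames=[2,4] (faults so far: 7)
  step 10: ref 4 -> HIT, frames=[2,4] (faults so far: 7)
  step 11: ref 4 -> HIT, frames=[2,4] (faults so far: 7)
  step 12: ref 4 -> HIT, frames=[2,4] (faults so far: 7)
  step 13: ref 4 -> HIT, frames=[2,4] (faults so far: 7)
  step 14: ref 4 -> HIT, frames=[2,4] (faults so far: 7)
  step 15: ref 1 -> FAULT, evict 2, frames=[1,4] (faults so far: 8)
  LRU total faults: 8
--- Optimal ---
  step 0: ref 6 -> FAULT, frames=[6,-] (faults so far: 1)
  step 1: ref 6 -> HIT, frames=[6,-] (faults so far: 1)
  step 2: ref 6 -> HIT, frames=[6,-] (faults so far: 1)
  step 3: ref 1 -> FAULT, frames=[6,1] (faults so far: 2)
  step 4: ref 4 -> FAULT, evict 6, frames=[4,1] (faults so far: 3)
  step 5: ref 2 -> FAULT, evict 4, frames=[2,1] (faults so far: 4)
  step 6: ref 1 -> HIT, frames=[2,1] (faults so far: 4)
  step 7: ref 4 -> FAULT, evict 1, frames=[2,4] (faults so far: 5)
  step 8: ref 4 -> HIT, frames=[2,4] (faults so far: 5)
  step 9: ref 2 -> HIT, frames=[2,4] (faults so far: 5)
  step 10: ref 4 -> HIT, frames=[2,4] (faults so far: 5)
  step 11: ref 4 -> HIT, frames=[2,4] (faults so far: 5)
  step 12: ref 4 -> HIT, frames=[2,4] (faults so far: 5)
  step 13: ref 4 -> HIT, frames=[2,4] (faults so far: 5)
  step 14: ref 4 -> HIT, frames=[2,4] (faults so far: 5)
  step 15: ref 1 -> FAULT, evict 2, frames=[1,4] (faults so far: 6)
  Optimal total faults: 6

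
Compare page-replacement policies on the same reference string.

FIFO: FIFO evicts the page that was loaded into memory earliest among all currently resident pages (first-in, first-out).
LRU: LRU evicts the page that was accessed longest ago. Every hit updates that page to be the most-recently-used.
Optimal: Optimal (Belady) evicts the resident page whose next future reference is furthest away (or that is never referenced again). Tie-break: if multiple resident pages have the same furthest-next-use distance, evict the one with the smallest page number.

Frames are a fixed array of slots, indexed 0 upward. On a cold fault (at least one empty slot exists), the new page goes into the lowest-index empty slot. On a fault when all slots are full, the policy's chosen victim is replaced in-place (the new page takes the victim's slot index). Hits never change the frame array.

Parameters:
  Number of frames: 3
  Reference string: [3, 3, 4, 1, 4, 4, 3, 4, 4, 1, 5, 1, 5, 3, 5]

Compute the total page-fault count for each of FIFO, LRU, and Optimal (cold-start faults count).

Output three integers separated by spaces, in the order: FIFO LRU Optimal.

--- FIFO ---
  step 0: ref 3 -> FAULT, frames=[3,-,-] (faults so far: 1)
  step 1: ref 3 -> HIT, frames=[3,-,-] (faults so far: 1)
  step 2: ref 4 -> FAULT, frames=[3,4,-] (faults so far: 2)
  step 3: ref 1 -> FAULT, frames=[3,4,1] (faults so far: 3)
  step 4: ref 4 -> HIT, frames=[3,4,1] (faults so far: 3)
  step 5: ref 4 -> HIT, frames=[3,4,1] (faults so far: 3)
  step 6: ref 3 -> HIT, frames=[3,4,1] (faults so far: 3)
  step 7: ref 4 -> HIT, frames=[3,4,1] (faults so far: 3)
  step 8: ref 4 -> HIT, frames=[3,4,1] (faults so far: 3)
  step 9: ref 1 -> HIT, frames=[3,4,1] (faults so far: 3)
  step 10: ref 5 -> FAULT, evict 3, frames=[5,4,1] (faults so far: 4)
  step 11: ref 1 -> HIT, frames=[5,4,1] (faults so far: 4)
  step 12: ref 5 -> HIT, frames=[5,4,1] (faults so far: 4)
  step 13: ref 3 -> FAULT, evict 4, frames=[5,3,1] (faults so far: 5)
  step 14: ref 5 -> HIT, frames=[5,3,1] (faults so far: 5)
  FIFO total faults: 5
--- LRU ---
  step 0: ref 3 -> FAULT, frames=[3,-,-] (faults so far: 1)
  step 1: ref 3 -> HIT, frames=[3,-,-] (faults so far: 1)
  step 2: ref 4 -> FAULT, frames=[3,4,-] (faults so far: 2)
  step 3: ref 1 -> FAULT, frames=[3,4,1] (faults so far: 3)
  step 4: ref 4 -> HIT, frames=[3,4,1] (faults so far: 3)
  step 5: ref 4 -> HIT, frames=[3,4,1] (faults so far: 3)
  step 6: ref 3 -> HIT, frames=[3,4,1] (faults so far: 3)
  step 7: ref 4 -> HIT, frames=[3,4,1] (faults so far: 3)
  step 8: ref 4 -> HIT, frames=[3,4,1] (faults so far: 3)
  step 9: ref 1 -> HIT, frames=[3,4,1] (faults so far: 3)
  step 10: ref 5 -> FAULT, evict 3, frames=[5,4,1] (faults so far: 4)
  step 11: ref 1 -> HIT, frames=[5,4,1] (faults so far: 4)
  step 12: ref 5 -> HIT, frames=[5,4,1] (faults so far: 4)
  step 13: ref 3 -> FAULT, evict 4, frames=[5,3,1] (faults so far: 5)
  step 14: ref 5 -> HIT, frames=[5,3,1] (faults so far: 5)
  LRU total faults: 5
--- Optimal ---
  step 0: ref 3 -> FAULT, frames=[3,-,-] (faults so far: 1)
  step 1: ref 3 -> HIT, frames=[3,-,-] (faults so far: 1)
  step 2: ref 4 -> FAULT, frames=[3,4,-] (faults so far: 2)
  step 3: ref 1 -> FAULT, frames=[3,4,1] (faults so far: 3)
  step 4: ref 4 -> HIT, frames=[3,4,1] (faults so far: 3)
  step 5: ref 4 -> HIT, frames=[3,4,1] (faults so far: 3)
  step 6: ref 3 -> HIT, frames=[3,4,1] (faults so far: 3)
  step 7: ref 4 -> HIT, frames=[3,4,1] (faults so far: 3)
  step 8: ref 4 -> HIT, frames=[3,4,1] (faults so far: 3)
  step 9: ref 1 -> HIT, frames=[3,4,1] (faults so far: 3)
  step 10: ref 5 -> FAULT, evict 4, frames=[3,5,1] (faults so far: 4)
  step 11: ref 1 -> HIT, frames=[3,5,1] (faults so far: 4)
  step 12: ref 5 -> HIT, frames=[3,5,1] (faults so far: 4)
  step 13: ref 3 -> HIT, frames=[3,5,1] (faults so far: 4)
  step 14: ref 5 -> HIT, frames=[3,5,1] (faults so far: 4)
  Optimal total faults: 4

Answer: 5 5 4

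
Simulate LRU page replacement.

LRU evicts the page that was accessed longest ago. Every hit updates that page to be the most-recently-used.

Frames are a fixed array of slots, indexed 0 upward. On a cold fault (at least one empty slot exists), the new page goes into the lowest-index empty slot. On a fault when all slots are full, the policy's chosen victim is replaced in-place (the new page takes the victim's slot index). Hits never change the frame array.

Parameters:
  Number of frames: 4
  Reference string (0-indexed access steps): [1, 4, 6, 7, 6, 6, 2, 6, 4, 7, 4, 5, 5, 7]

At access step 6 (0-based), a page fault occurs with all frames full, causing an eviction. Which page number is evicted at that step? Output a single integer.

Step 0: ref 1 -> FAULT, frames=[1,-,-,-]
Step 1: ref 4 -> FAULT, frames=[1,4,-,-]
Step 2: ref 6 -> FAULT, frames=[1,4,6,-]
Step 3: ref 7 -> FAULT, frames=[1,4,6,7]
Step 4: ref 6 -> HIT, frames=[1,4,6,7]
Step 5: ref 6 -> HIT, frames=[1,4,6,7]
Step 6: ref 2 -> FAULT, evict 1, frames=[2,4,6,7]
At step 6: evicted page 1

Answer: 1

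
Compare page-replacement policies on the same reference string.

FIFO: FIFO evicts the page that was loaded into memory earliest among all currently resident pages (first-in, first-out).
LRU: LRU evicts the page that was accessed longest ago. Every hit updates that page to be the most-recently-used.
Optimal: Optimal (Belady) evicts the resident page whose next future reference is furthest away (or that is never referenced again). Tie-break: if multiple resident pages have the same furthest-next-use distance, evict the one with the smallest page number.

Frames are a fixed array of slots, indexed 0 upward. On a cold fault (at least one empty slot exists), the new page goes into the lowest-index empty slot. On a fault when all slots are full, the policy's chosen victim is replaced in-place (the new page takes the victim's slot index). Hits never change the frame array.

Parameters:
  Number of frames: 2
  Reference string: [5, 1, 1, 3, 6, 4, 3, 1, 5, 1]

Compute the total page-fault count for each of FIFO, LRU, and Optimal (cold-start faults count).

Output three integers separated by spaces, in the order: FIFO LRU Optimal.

--- FIFO ---
  step 0: ref 5 -> FAULT, frames=[5,-] (faults so far: 1)
  step 1: ref 1 -> FAULT, frames=[5,1] (faults so far: 2)
  step 2: ref 1 -> HIT, frames=[5,1] (faults so far: 2)
  step 3: ref 3 -> FAULT, evict 5, frames=[3,1] (faults so far: 3)
  step 4: ref 6 -> FAULT, evict 1, frames=[3,6] (faults so far: 4)
  step 5: ref 4 -> FAULT, evict 3, frames=[4,6] (faults so far: 5)
  step 6: ref 3 -> FAULT, evict 6, frames=[4,3] (faults so far: 6)
  step 7: ref 1 -> FAULT, evict 4, frames=[1,3] (faults so far: 7)
  step 8: ref 5 -> FAULT, evict 3, frames=[1,5] (faults so far: 8)
  step 9: ref 1 -> HIT, frames=[1,5] (faults so far: 8)
  FIFO total faults: 8
--- LRU ---
  step 0: ref 5 -> FAULT, frames=[5,-] (faults so far: 1)
  step 1: ref 1 -> FAULT, frames=[5,1] (faults so far: 2)
  step 2: ref 1 -> HIT, frames=[5,1] (faults so far: 2)
  step 3: ref 3 -> FAULT, evict 5, frames=[3,1] (faults so far: 3)
  step 4: ref 6 -> FAULT, evict 1, frames=[3,6] (faults so far: 4)
  step 5: ref 4 -> FAULT, evict 3, frames=[4,6] (faults so far: 5)
  step 6: ref 3 -> FAULT, evict 6, frames=[4,3] (faults so far: 6)
  step 7: ref 1 -> FAULT, evict 4, frames=[1,3] (faults so far: 7)
  step 8: ref 5 -> FAULT, evict 3, frames=[1,5] (faults so far: 8)
  step 9: ref 1 -> HIT, frames=[1,5] (faults so far: 8)
  LRU total faults: 8
--- Optimal ---
  step 0: ref 5 -> FAULT, frames=[5,-] (faults so far: 1)
  step 1: ref 1 -> FAULT, frames=[5,1] (faults so far: 2)
  step 2: ref 1 -> HIT, frames=[5,1] (faults so far: 2)
  step 3: ref 3 -> FAULT, evict 5, frames=[3,1] (faults so far: 3)
  step 4: ref 6 -> FAULT, evict 1, frames=[3,6] (faults so far: 4)
  step 5: ref 4 -> FAULT, evict 6, frames=[3,4] (faults so far: 5)
  step 6: ref 3 -> HIT, frames=[3,4] (faults so far: 5)
  step 7: ref 1 -> FAULT, evict 3, frames=[1,4] (faults so far: 6)
  step 8: ref 5 -> FAULT, evict 4, frames=[1,5] (faults so far: 7)
  step 9: ref 1 -> HIT, frames=[1,5] (faults so far: 7)
  Optimal total faults: 7

Answer: 8 8 7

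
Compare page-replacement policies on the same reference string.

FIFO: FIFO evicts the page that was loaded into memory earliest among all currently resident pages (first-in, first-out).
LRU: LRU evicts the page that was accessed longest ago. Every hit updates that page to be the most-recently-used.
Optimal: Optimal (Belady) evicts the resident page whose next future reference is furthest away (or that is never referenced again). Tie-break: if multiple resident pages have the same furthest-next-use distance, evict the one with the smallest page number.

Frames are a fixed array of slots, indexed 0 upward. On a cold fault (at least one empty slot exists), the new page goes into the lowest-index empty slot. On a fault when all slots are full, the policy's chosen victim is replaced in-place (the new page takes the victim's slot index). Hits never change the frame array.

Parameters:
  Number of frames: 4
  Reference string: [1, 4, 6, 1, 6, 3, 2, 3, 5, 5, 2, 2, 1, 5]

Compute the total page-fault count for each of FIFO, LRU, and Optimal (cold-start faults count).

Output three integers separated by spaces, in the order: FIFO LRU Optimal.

Answer: 7 7 6

Derivation:
--- FIFO ---
  step 0: ref 1 -> FAULT, frames=[1,-,-,-] (faults so far: 1)
  step 1: ref 4 -> FAULT, frames=[1,4,-,-] (faults so far: 2)
  step 2: ref 6 -> FAULT, frames=[1,4,6,-] (faults so far: 3)
  step 3: ref 1 -> HIT, frames=[1,4,6,-] (faults so far: 3)
  step 4: ref 6 -> HIT, frames=[1,4,6,-] (faults so far: 3)
  step 5: ref 3 -> FAULT, frames=[1,4,6,3] (faults so far: 4)
  step 6: ref 2 -> FAULT, evict 1, frames=[2,4,6,3] (faults so far: 5)
  step 7: ref 3 -> HIT, frames=[2,4,6,3] (faults so far: 5)
  step 8: ref 5 -> FAULT, evict 4, frames=[2,5,6,3] (faults so far: 6)
  step 9: ref 5 -> HIT, frames=[2,5,6,3] (faults so far: 6)
  step 10: ref 2 -> HIT, frames=[2,5,6,3] (faults so far: 6)
  step 11: ref 2 -> HIT, frames=[2,5,6,3] (faults so far: 6)
  step 12: ref 1 -> FAULT, evict 6, frames=[2,5,1,3] (faults so far: 7)
  step 13: ref 5 -> HIT, frames=[2,5,1,3] (faults so far: 7)
  FIFO total faults: 7
--- LRU ---
  step 0: ref 1 -> FAULT, frames=[1,-,-,-] (faults so far: 1)
  step 1: ref 4 -> FAULT, frames=[1,4,-,-] (faults so far: 2)
  step 2: ref 6 -> FAULT, frames=[1,4,6,-] (faults so far: 3)
  step 3: ref 1 -> HIT, frames=[1,4,6,-] (faults so far: 3)
  step 4: ref 6 -> HIT, frames=[1,4,6,-] (faults so far: 3)
  step 5: ref 3 -> FAULT, frames=[1,4,6,3] (faults so far: 4)
  step 6: ref 2 -> FAULT, evict 4, frames=[1,2,6,3] (faults so far: 5)
  step 7: ref 3 -> HIT, frames=[1,2,6,3] (faults so far: 5)
  step 8: ref 5 -> FAULT, evict 1, frames=[5,2,6,3] (faults so far: 6)
  step 9: ref 5 -> HIT, frames=[5,2,6,3] (faults so far: 6)
  step 10: ref 2 -> HIT, frames=[5,2,6,3] (faults so far: 6)
  step 11: ref 2 -> HIT, frames=[5,2,6,3] (faults so far: 6)
  step 12: ref 1 -> FAULT, evict 6, frames=[5,2,1,3] (faults so far: 7)
  step 13: ref 5 -> HIT, frames=[5,2,1,3] (faults so far: 7)
  LRU total faults: 7
--- Optimal ---
  step 0: ref 1 -> FAULT, frames=[1,-,-,-] (faults so far: 1)
  step 1: ref 4 -> FAULT, frames=[1,4,-,-] (faults so far: 2)
  step 2: ref 6 -> FAULT, frames=[1,4,6,-] (faults so far: 3)
  step 3: ref 1 -> HIT, frames=[1,4,6,-] (faults so far: 3)
  step 4: ref 6 -> HIT, frames=[1,4,6,-] (faults so far: 3)
  step 5: ref 3 -> FAULT, frames=[1,4,6,3] (faults so far: 4)
  step 6: ref 2 -> FAULT, evict 4, frames=[1,2,6,3] (faults so far: 5)
  step 7: ref 3 -> HIT, frames=[1,2,6,3] (faults so far: 5)
  step 8: ref 5 -> FAULT, evict 3, frames=[1,2,6,5] (faults so far: 6)
  step 9: ref 5 -> HIT, frames=[1,2,6,5] (faults so far: 6)
  step 10: ref 2 -> HIT, frames=[1,2,6,5] (faults so far: 6)
  step 11: ref 2 -> HIT, frames=[1,2,6,5] (faults so far: 6)
  step 12: ref 1 -> HIT, frames=[1,2,6,5] (faults so far: 6)
  step 13: ref 5 -> HIT, frames=[1,2,6,5] (faults so far: 6)
  Optimal total faults: 6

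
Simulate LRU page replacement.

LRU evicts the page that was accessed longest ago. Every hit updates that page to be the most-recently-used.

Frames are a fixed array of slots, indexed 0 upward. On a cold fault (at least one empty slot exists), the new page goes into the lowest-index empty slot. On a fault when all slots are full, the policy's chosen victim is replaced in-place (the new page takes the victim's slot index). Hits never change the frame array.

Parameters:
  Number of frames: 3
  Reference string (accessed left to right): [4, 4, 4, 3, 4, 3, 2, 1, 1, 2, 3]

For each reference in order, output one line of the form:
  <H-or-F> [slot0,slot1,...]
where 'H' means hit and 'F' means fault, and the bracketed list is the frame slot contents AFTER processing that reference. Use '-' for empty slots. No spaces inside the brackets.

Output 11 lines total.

F [4,-,-]
H [4,-,-]
H [4,-,-]
F [4,3,-]
H [4,3,-]
H [4,3,-]
F [4,3,2]
F [1,3,2]
H [1,3,2]
H [1,3,2]
H [1,3,2]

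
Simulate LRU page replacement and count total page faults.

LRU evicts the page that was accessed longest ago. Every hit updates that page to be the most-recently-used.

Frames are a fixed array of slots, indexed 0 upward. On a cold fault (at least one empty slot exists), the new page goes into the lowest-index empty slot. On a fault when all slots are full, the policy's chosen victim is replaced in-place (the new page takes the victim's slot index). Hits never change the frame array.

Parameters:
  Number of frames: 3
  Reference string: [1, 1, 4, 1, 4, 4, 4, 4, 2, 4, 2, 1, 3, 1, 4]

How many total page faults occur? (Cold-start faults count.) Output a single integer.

Step 0: ref 1 → FAULT, frames=[1,-,-]
Step 1: ref 1 → HIT, frames=[1,-,-]
Step 2: ref 4 → FAULT, frames=[1,4,-]
Step 3: ref 1 → HIT, frames=[1,4,-]
Step 4: ref 4 → HIT, frames=[1,4,-]
Step 5: ref 4 → HIT, frames=[1,4,-]
Step 6: ref 4 → HIT, frames=[1,4,-]
Step 7: ref 4 → HIT, frames=[1,4,-]
Step 8: ref 2 → FAULT, frames=[1,4,2]
Step 9: ref 4 → HIT, frames=[1,4,2]
Step 10: ref 2 → HIT, frames=[1,4,2]
Step 11: ref 1 → HIT, frames=[1,4,2]
Step 12: ref 3 → FAULT (evict 4), frames=[1,3,2]
Step 13: ref 1 → HIT, frames=[1,3,2]
Step 14: ref 4 → FAULT (evict 2), frames=[1,3,4]
Total faults: 5

Answer: 5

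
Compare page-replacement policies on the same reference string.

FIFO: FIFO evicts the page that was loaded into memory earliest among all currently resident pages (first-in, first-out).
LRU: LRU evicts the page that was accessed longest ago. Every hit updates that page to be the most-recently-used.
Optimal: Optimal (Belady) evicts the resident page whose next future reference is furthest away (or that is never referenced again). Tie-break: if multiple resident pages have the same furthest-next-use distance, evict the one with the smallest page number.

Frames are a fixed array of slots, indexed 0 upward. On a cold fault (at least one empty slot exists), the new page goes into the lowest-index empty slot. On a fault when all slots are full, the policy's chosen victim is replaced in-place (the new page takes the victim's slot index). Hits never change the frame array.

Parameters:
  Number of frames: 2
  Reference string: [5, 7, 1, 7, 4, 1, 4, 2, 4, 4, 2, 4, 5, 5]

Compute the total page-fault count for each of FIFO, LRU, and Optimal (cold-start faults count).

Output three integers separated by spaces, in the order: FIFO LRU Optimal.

--- FIFO ---
  step 0: ref 5 -> FAULT, frames=[5,-] (faults so far: 1)
  step 1: ref 7 -> FAULT, frames=[5,7] (faults so far: 2)
  step 2: ref 1 -> FAULT, evict 5, frames=[1,7] (faults so far: 3)
  step 3: ref 7 -> HIT, frames=[1,7] (faults so far: 3)
  step 4: ref 4 -> FAULT, evict 7, frames=[1,4] (faults so far: 4)
  step 5: ref 1 -> HIT, frames=[1,4] (faults so far: 4)
  step 6: ref 4 -> HIT, frames=[1,4] (faults so far: 4)
  step 7: ref 2 -> FAULT, evict 1, frames=[2,4] (faults so far: 5)
  step 8: ref 4 -> HIT, frames=[2,4] (faults so far: 5)
  step 9: ref 4 -> HIT, frames=[2,4] (faults so far: 5)
  step 10: ref 2 -> HIT, frames=[2,4] (faults so far: 5)
  step 11: ref 4 -> HIT, frames=[2,4] (faults so far: 5)
  step 12: ref 5 -> FAULT, evict 4, frames=[2,5] (faults so far: 6)
  step 13: ref 5 -> HIT, frames=[2,5] (faults so far: 6)
  FIFO total faults: 6
--- LRU ---
  step 0: ref 5 -> FAULT, frames=[5,-] (faults so far: 1)
  step 1: ref 7 -> FAULT, frames=[5,7] (faults so far: 2)
  step 2: ref 1 -> FAULT, evict 5, frames=[1,7] (faults so far: 3)
  step 3: ref 7 -> HIT, frames=[1,7] (faults so far: 3)
  step 4: ref 4 -> FAULT, evict 1, frames=[4,7] (faults so far: 4)
  step 5: ref 1 -> FAULT, evict 7, frames=[4,1] (faults so far: 5)
  step 6: ref 4 -> HIT, frames=[4,1] (faults so far: 5)
  step 7: ref 2 -> FAULT, evict 1, frames=[4,2] (faults so far: 6)
  step 8: ref 4 -> HIT, frames=[4,2] (faults so far: 6)
  step 9: ref 4 -> HIT, frames=[4,2] (faults so far: 6)
  step 10: ref 2 -> HIT, frames=[4,2] (faults so far: 6)
  step 11: ref 4 -> HIT, frames=[4,2] (faults so far: 6)
  step 12: ref 5 -> FAULT, evict 2, frames=[4,5] (faults so far: 7)
  step 13: ref 5 -> HIT, frames=[4,5] (faults so far: 7)
  LRU total faults: 7
--- Optimal ---
  step 0: ref 5 -> FAULT, frames=[5,-] (faults so far: 1)
  step 1: ref 7 -> FAULT, frames=[5,7] (faults so far: 2)
  step 2: ref 1 -> FAULT, evict 5, frames=[1,7] (faults so far: 3)
  step 3: ref 7 -> HIT, frames=[1,7] (faults so far: 3)
  step 4: ref 4 -> FAULT, evict 7, frames=[1,4] (faults so far: 4)
  step 5: ref 1 -> HIT, frames=[1,4] (faults so far: 4)
  step 6: ref 4 -> HIT, frames=[1,4] (faults so far: 4)
  step 7: ref 2 -> FAULT, evict 1, frames=[2,4] (faults so far: 5)
  step 8: ref 4 -> HIT, frames=[2,4] (faults so far: 5)
  step 9: ref 4 -> HIT, frames=[2,4] (faults so far: 5)
  step 10: ref 2 -> HIT, frames=[2,4] (faults so far: 5)
  step 11: ref 4 -> HIT, frames=[2,4] (faults so far: 5)
  step 12: ref 5 -> FAULT, evict 2, frames=[5,4] (faults so far: 6)
  step 13: ref 5 -> HIT, frames=[5,4] (faults so far: 6)
  Optimal total faults: 6

Answer: 6 7 6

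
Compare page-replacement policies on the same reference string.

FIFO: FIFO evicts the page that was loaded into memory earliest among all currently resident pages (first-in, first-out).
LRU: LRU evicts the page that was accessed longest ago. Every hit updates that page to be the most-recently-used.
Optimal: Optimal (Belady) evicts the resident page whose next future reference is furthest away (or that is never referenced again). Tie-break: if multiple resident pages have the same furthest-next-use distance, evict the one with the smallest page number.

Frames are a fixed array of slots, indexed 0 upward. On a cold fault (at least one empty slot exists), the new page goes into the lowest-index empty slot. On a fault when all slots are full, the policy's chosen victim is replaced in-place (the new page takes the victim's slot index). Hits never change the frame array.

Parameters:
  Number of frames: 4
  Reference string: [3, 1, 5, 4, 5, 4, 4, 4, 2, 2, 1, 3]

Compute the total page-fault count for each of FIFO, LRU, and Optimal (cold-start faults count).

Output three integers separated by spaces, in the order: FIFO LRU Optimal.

--- FIFO ---
  step 0: ref 3 -> FAULT, frames=[3,-,-,-] (faults so far: 1)
  step 1: ref 1 -> FAULT, frames=[3,1,-,-] (faults so far: 2)
  step 2: ref 5 -> FAULT, frames=[3,1,5,-] (faults so far: 3)
  step 3: ref 4 -> FAULT, frames=[3,1,5,4] (faults so far: 4)
  step 4: ref 5 -> HIT, frames=[3,1,5,4] (faults so far: 4)
  step 5: ref 4 -> HIT, frames=[3,1,5,4] (faults so far: 4)
  step 6: ref 4 -> HIT, frames=[3,1,5,4] (faults so far: 4)
  step 7: ref 4 -> HIT, frames=[3,1,5,4] (faults so far: 4)
  step 8: ref 2 -> FAULT, evict 3, frames=[2,1,5,4] (faults so far: 5)
  step 9: ref 2 -> HIT, frames=[2,1,5,4] (faults so far: 5)
  step 10: ref 1 -> HIT, frames=[2,1,5,4] (faults so far: 5)
  step 11: ref 3 -> FAULT, evict 1, frames=[2,3,5,4] (faults so far: 6)
  FIFO total faults: 6
--- LRU ---
  step 0: ref 3 -> FAULT, frames=[3,-,-,-] (faults so far: 1)
  step 1: ref 1 -> FAULT, frames=[3,1,-,-] (faults so far: 2)
  step 2: ref 5 -> FAULT, frames=[3,1,5,-] (faults so far: 3)
  step 3: ref 4 -> FAULT, frames=[3,1,5,4] (faults so far: 4)
  step 4: ref 5 -> HIT, frames=[3,1,5,4] (faults so far: 4)
  step 5: ref 4 -> HIT, frames=[3,1,5,4] (faults so far: 4)
  step 6: ref 4 -> HIT, frames=[3,1,5,4] (faults so far: 4)
  step 7: ref 4 -> HIT, frames=[3,1,5,4] (faults so far: 4)
  step 8: ref 2 -> FAULT, evict 3, frames=[2,1,5,4] (faults so far: 5)
  step 9: ref 2 -> HIT, frames=[2,1,5,4] (faults so far: 5)
  step 10: ref 1 -> HIT, frames=[2,1,5,4] (faults so far: 5)
  step 11: ref 3 -> FAULT, evict 5, frames=[2,1,3,4] (faults so far: 6)
  LRU total faults: 6
--- Optimal ---
  step 0: ref 3 -> FAULT, frames=[3,-,-,-] (faults so far: 1)
  step 1: ref 1 -> FAULT, frames=[3,1,-,-] (faults so far: 2)
  step 2: ref 5 -> FAULT, frames=[3,1,5,-] (faults so far: 3)
  step 3: ref 4 -> FAULT, frames=[3,1,5,4] (faults so far: 4)
  step 4: ref 5 -> HIT, frames=[3,1,5,4] (faults so far: 4)
  step 5: ref 4 -> HIT, frames=[3,1,5,4] (faults so far: 4)
  step 6: ref 4 -> HIT, frames=[3,1,5,4] (faults so far: 4)
  step 7: ref 4 -> HIT, frames=[3,1,5,4] (faults so far: 4)
  step 8: ref 2 -> FAULT, evict 4, frames=[3,1,5,2] (faults so far: 5)
  step 9: ref 2 -> HIT, frames=[3,1,5,2] (faults so far: 5)
  step 10: ref 1 -> HIT, frames=[3,1,5,2] (faults so far: 5)
  step 11: ref 3 -> HIT, frames=[3,1,5,2] (faults so far: 5)
  Optimal total faults: 5

Answer: 6 6 5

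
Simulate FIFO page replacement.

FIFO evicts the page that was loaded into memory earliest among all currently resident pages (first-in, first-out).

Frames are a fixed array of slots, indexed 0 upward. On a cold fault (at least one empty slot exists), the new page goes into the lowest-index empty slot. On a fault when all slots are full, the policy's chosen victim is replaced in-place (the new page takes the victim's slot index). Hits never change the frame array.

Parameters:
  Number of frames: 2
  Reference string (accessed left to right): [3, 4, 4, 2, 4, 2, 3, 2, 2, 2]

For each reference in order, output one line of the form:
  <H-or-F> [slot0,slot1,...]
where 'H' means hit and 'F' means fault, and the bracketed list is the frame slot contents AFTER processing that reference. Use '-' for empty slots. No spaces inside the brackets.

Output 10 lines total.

F [3,-]
F [3,4]
H [3,4]
F [2,4]
H [2,4]
H [2,4]
F [2,3]
H [2,3]
H [2,3]
H [2,3]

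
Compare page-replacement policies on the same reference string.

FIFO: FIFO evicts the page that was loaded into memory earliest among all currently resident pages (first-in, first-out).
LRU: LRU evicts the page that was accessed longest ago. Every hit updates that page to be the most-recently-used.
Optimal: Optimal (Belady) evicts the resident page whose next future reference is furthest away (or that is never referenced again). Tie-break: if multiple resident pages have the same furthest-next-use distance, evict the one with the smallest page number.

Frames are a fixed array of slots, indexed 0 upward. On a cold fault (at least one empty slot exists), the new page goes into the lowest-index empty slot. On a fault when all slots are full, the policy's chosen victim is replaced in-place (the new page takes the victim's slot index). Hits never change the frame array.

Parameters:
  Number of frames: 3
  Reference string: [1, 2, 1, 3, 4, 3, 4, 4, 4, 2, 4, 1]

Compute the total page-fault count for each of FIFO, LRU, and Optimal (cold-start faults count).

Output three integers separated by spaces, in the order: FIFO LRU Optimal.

Answer: 5 6 5

Derivation:
--- FIFO ---
  step 0: ref 1 -> FAULT, frames=[1,-,-] (faults so far: 1)
  step 1: ref 2 -> FAULT, frames=[1,2,-] (faults so far: 2)
  step 2: ref 1 -> HIT, frames=[1,2,-] (faults so far: 2)
  step 3: ref 3 -> FAULT, frames=[1,2,3] (faults so far: 3)
  step 4: ref 4 -> FAULT, evict 1, frames=[4,2,3] (faults so far: 4)
  step 5: ref 3 -> HIT, frames=[4,2,3] (faults so far: 4)
  step 6: ref 4 -> HIT, frames=[4,2,3] (faults so far: 4)
  step 7: ref 4 -> HIT, frames=[4,2,3] (faults so far: 4)
  step 8: ref 4 -> HIT, frames=[4,2,3] (faults so far: 4)
  step 9: ref 2 -> HIT, frames=[4,2,3] (faults so far: 4)
  step 10: ref 4 -> HIT, frames=[4,2,3] (faults so far: 4)
  step 11: ref 1 -> FAULT, evict 2, frames=[4,1,3] (faults so far: 5)
  FIFO total faults: 5
--- LRU ---
  step 0: ref 1 -> FAULT, frames=[1,-,-] (faults so far: 1)
  step 1: ref 2 -> FAULT, frames=[1,2,-] (faults so far: 2)
  step 2: ref 1 -> HIT, frames=[1,2,-] (faults so far: 2)
  step 3: ref 3 -> FAULT, frames=[1,2,3] (faults so far: 3)
  step 4: ref 4 -> FAULT, evict 2, frames=[1,4,3] (faults so far: 4)
  step 5: ref 3 -> HIT, frames=[1,4,3] (faults so far: 4)
  step 6: ref 4 -> HIT, frames=[1,4,3] (faults so far: 4)
  step 7: ref 4 -> HIT, frames=[1,4,3] (faults so far: 4)
  step 8: ref 4 -> HIT, frames=[1,4,3] (faults so far: 4)
  step 9: ref 2 -> FAULT, evict 1, frames=[2,4,3] (faults so far: 5)
  step 10: ref 4 -> HIT, frames=[2,4,3] (faults so far: 5)
  step 11: ref 1 -> FAULT, evict 3, frames=[2,4,1] (faults so far: 6)
  LRU total faults: 6
--- Optimal ---
  step 0: ref 1 -> FAULT, frames=[1,-,-] (faults so far: 1)
  step 1: ref 2 -> FAULT, frames=[1,2,-] (faults so far: 2)
  step 2: ref 1 -> HIT, frames=[1,2,-] (faults so far: 2)
  step 3: ref 3 -> FAULT, frames=[1,2,3] (faults so far: 3)
  step 4: ref 4 -> FAULT, evict 1, frames=[4,2,3] (faults so far: 4)
  step 5: ref 3 -> HIT, frames=[4,2,3] (faults so far: 4)
  step 6: ref 4 -> HIT, frames=[4,2,3] (faults so far: 4)
  step 7: ref 4 -> HIT, frames=[4,2,3] (faults so far: 4)
  step 8: ref 4 -> HIT, frames=[4,2,3] (faults so far: 4)
  step 9: ref 2 -> HIT, frames=[4,2,3] (faults so far: 4)
  step 10: ref 4 -> HIT, frames=[4,2,3] (faults so far: 4)
  step 11: ref 1 -> FAULT, evict 2, frames=[4,1,3] (faults so far: 5)
  Optimal total faults: 5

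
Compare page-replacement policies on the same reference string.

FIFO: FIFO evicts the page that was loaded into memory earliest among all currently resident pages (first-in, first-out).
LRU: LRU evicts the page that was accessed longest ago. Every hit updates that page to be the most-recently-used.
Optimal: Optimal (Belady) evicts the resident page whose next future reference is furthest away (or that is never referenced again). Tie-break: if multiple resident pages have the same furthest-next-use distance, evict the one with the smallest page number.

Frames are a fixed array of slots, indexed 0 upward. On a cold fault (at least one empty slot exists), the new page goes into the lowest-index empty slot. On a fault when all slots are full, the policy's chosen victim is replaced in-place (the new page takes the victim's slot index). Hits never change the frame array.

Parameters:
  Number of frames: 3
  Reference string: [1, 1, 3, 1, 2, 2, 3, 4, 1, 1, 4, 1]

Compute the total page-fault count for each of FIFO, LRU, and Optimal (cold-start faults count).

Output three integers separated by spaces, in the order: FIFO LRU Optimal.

--- FIFO ---
  step 0: ref 1 -> FAULT, frames=[1,-,-] (faults so far: 1)
  step 1: ref 1 -> HIT, frames=[1,-,-] (faults so far: 1)
  step 2: ref 3 -> FAULT, frames=[1,3,-] (faults so far: 2)
  step 3: ref 1 -> HIT, frames=[1,3,-] (faults so far: 2)
  step 4: ref 2 -> FAULT, frames=[1,3,2] (faults so far: 3)
  step 5: ref 2 -> HIT, frames=[1,3,2] (faults so far: 3)
  step 6: ref 3 -> HIT, frames=[1,3,2] (faults so far: 3)
  step 7: ref 4 -> FAULT, evict 1, frames=[4,3,2] (faults so far: 4)
  step 8: ref 1 -> FAULT, evict 3, frames=[4,1,2] (faults so far: 5)
  step 9: ref 1 -> HIT, frames=[4,1,2] (faults so far: 5)
  step 10: ref 4 -> HIT, frames=[4,1,2] (faults so far: 5)
  step 11: ref 1 -> HIT, frames=[4,1,2] (faults so far: 5)
  FIFO total faults: 5
--- LRU ---
  step 0: ref 1 -> FAULT, frames=[1,-,-] (faults so far: 1)
  step 1: ref 1 -> HIT, frames=[1,-,-] (faults so far: 1)
  step 2: ref 3 -> FAULT, frames=[1,3,-] (faults so far: 2)
  step 3: ref 1 -> HIT, frames=[1,3,-] (faults so far: 2)
  step 4: ref 2 -> FAULT, frames=[1,3,2] (faults so far: 3)
  step 5: ref 2 -> HIT, frames=[1,3,2] (faults so far: 3)
  step 6: ref 3 -> HIT, frames=[1,3,2] (faults so far: 3)
  step 7: ref 4 -> FAULT, evict 1, frames=[4,3,2] (faults so far: 4)
  step 8: ref 1 -> FAULT, evict 2, frames=[4,3,1] (faults so far: 5)
  step 9: ref 1 -> HIT, frames=[4,3,1] (faults so far: 5)
  step 10: ref 4 -> HIT, frames=[4,3,1] (faults so far: 5)
  step 11: ref 1 -> HIT, frames=[4,3,1] (faults so far: 5)
  LRU total faults: 5
--- Optimal ---
  step 0: ref 1 -> FAULT, frames=[1,-,-] (faults so far: 1)
  step 1: ref 1 -> HIT, frames=[1,-,-] (faults so far: 1)
  step 2: ref 3 -> FAULT, frames=[1,3,-] (faults so far: 2)
  step 3: ref 1 -> HIT, frames=[1,3,-] (faults so far: 2)
  step 4: ref 2 -> FAULT, frames=[1,3,2] (faults so far: 3)
  step 5: ref 2 -> HIT, frames=[1,3,2] (faults so far: 3)
  step 6: ref 3 -> HIT, frames=[1,3,2] (faults so far: 3)
  step 7: ref 4 -> FAULT, evict 2, frames=[1,3,4] (faults so far: 4)
  step 8: ref 1 -> HIT, frames=[1,3,4] (faults so far: 4)
  step 9: ref 1 -> HIT, frames=[1,3,4] (faults so far: 4)
  step 10: ref 4 -> HIT, frames=[1,3,4] (faults so far: 4)
  step 11: ref 1 -> HIT, frames=[1,3,4] (faults so far: 4)
  Optimal total faults: 4

Answer: 5 5 4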